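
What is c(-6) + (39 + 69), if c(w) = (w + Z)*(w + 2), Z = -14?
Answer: 188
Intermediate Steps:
c(w) = (-14 + w)*(2 + w) (c(w) = (w - 14)*(w + 2) = (-14 + w)*(2 + w))
c(-6) + (39 + 69) = (-28 + (-6)² - 12*(-6)) + (39 + 69) = (-28 + 36 + 72) + 108 = 80 + 108 = 188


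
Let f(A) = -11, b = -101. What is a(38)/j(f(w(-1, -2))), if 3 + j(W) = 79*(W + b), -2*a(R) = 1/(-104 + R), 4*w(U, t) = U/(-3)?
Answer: -1/1168332 ≈ -8.5592e-7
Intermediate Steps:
w(U, t) = -U/12 (w(U, t) = (U/(-3))/4 = (U*(-⅓))/4 = (-U/3)/4 = -U/12)
a(R) = -1/(2*(-104 + R))
j(W) = -7982 + 79*W (j(W) = -3 + 79*(W - 101) = -3 + 79*(-101 + W) = -3 + (-7979 + 79*W) = -7982 + 79*W)
a(38)/j(f(w(-1, -2))) = (-1/(-208 + 2*38))/(-7982 + 79*(-11)) = (-1/(-208 + 76))/(-7982 - 869) = -1/(-132)/(-8851) = -1*(-1/132)*(-1/8851) = (1/132)*(-1/8851) = -1/1168332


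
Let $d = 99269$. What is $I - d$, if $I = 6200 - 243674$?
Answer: $-336743$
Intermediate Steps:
$I = -237474$
$I - d = -237474 - 99269 = -336743$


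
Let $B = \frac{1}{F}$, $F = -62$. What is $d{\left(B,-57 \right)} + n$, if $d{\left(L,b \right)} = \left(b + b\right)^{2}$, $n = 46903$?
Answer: $59899$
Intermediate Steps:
$B = - \frac{1}{62}$ ($B = \frac{1}{-62} = - \frac{1}{62} \approx -0.016129$)
$d{\left(L,b \right)} = 4 b^{2}$ ($d{\left(L,b \right)} = \left(2 b\right)^{2} = 4 b^{2}$)
$d{\left(B,-57 \right)} + n = 4 \left(-57\right)^{2} + 46903 = 4 \cdot 3249 + 46903 = 12996 + 46903 = 59899$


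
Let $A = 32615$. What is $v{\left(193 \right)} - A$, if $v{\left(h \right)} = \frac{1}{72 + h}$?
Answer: $- \frac{8642974}{265} \approx -32615.0$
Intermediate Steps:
$v{\left(193 \right)} - A = \frac{1}{72 + 193} - 32615 = \frac{1}{265} - 32615 = - \frac{8642974}{265}$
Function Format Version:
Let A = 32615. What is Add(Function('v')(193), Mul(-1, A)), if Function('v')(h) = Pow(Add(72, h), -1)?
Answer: Rational(-8642974, 265) ≈ -32615.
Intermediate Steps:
Add(Function('v')(193), Mul(-1, A)) = Add(Pow(Add(72, 193), -1), Mul(-1, 32615)) = Add(Pow(265, -1), -32615) = Add(Rational(1, 265), -32615) = Rational(-8642974, 265)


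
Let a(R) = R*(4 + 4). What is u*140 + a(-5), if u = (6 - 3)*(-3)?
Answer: -1300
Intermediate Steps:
a(R) = 8*R (a(R) = R*8 = 8*R)
u = -9 (u = 3*(-3) = -9)
u*140 + a(-5) = -9*140 + 8*(-5) = -1260 - 40 = -1300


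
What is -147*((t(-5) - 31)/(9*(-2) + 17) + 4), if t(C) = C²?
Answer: -1470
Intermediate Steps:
-147*((t(-5) - 31)/(9*(-2) + 17) + 4) = -147*(((-5)² - 31)/(9*(-2) + 17) + 4) = -147*((25 - 31)/(-18 + 17) + 4) = -147*(-6/(-1) + 4) = -147*(-6*(-1) + 4) = -147*(6 + 4) = -147*10 = -1470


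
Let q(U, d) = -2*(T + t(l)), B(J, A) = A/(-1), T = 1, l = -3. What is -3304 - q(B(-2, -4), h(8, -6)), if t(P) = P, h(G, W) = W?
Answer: -3308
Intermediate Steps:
B(J, A) = -A (B(J, A) = A*(-1) = -A)
q(U, d) = 4 (q(U, d) = -2*(1 - 3) = -2*(-2) = 4)
-3304 - q(B(-2, -4), h(8, -6)) = -3304 - 1*4 = -3304 - 4 = -3308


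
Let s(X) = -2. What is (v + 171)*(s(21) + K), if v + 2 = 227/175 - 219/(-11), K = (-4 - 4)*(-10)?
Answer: 28559466/1925 ≈ 14836.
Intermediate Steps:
K = 80 (K = -8*(-10) = 80)
v = 36972/1925 (v = -2 + (227/175 - 219/(-11)) = -2 + (227*(1/175) - 219*(-1/11)) = -2 + (227/175 + 219/11) = -2 + 40822/1925 = 36972/1925 ≈ 19.206)
(v + 171)*(s(21) + K) = (36972/1925 + 171)*(-2 + 80) = (366147/1925)*78 = 28559466/1925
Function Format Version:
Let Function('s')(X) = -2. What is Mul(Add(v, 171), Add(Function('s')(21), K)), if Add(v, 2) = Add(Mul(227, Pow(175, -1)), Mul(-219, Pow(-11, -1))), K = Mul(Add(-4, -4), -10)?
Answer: Rational(28559466, 1925) ≈ 14836.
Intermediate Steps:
K = 80 (K = Mul(-8, -10) = 80)
v = Rational(36972, 1925) (v = Add(-2, Add(Mul(227, Pow(175, -1)), Mul(-219, Pow(-11, -1)))) = Add(-2, Add(Mul(227, Rational(1, 175)), Mul(-219, Rational(-1, 11)))) = Add(-2, Add(Rational(227, 175), Rational(219, 11))) = Add(-2, Rational(40822, 1925)) = Rational(36972, 1925) ≈ 19.206)
Mul(Add(v, 171), Add(Function('s')(21), K)) = Mul(Add(Rational(36972, 1925), 171), Add(-2, 80)) = Mul(Rational(366147, 1925), 78) = Rational(28559466, 1925)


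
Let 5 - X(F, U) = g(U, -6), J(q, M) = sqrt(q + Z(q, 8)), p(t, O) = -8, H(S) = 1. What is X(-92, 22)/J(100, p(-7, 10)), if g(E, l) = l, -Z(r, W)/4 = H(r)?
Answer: 11*sqrt(6)/24 ≈ 1.1227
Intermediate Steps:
Z(r, W) = -4 (Z(r, W) = -4*1 = -4)
J(q, M) = sqrt(-4 + q) (J(q, M) = sqrt(q - 4) = sqrt(-4 + q))
X(F, U) = 11 (X(F, U) = 5 - 1*(-6) = 5 + 6 = 11)
X(-92, 22)/J(100, p(-7, 10)) = 11/(sqrt(-4 + 100)) = 11/(sqrt(96)) = 11/((4*sqrt(6))) = 11*(sqrt(6)/24) = 11*sqrt(6)/24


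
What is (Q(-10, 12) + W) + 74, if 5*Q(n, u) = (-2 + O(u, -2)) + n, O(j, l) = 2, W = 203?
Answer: 275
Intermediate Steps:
Q(n, u) = n/5 (Q(n, u) = ((-2 + 2) + n)/5 = (0 + n)/5 = n/5)
(Q(-10, 12) + W) + 74 = ((1/5)*(-10) + 203) + 74 = (-2 + 203) + 74 = 201 + 74 = 275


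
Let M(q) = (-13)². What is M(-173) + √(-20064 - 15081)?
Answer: 169 + 3*I*√3905 ≈ 169.0 + 187.47*I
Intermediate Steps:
M(q) = 169
M(-173) + √(-20064 - 15081) = 169 + √(-20064 - 15081) = 169 + √(-35145) = 169 + 3*I*√3905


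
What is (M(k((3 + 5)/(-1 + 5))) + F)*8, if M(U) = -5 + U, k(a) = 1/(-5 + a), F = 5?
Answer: -8/3 ≈ -2.6667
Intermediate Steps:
(M(k((3 + 5)/(-1 + 5))) + F)*8 = ((-5 + 1/(-5 + (3 + 5)/(-1 + 5))) + 5)*8 = ((-5 + 1/(-5 + 8/4)) + 5)*8 = ((-5 + 1/(-5 + 8*(¼))) + 5)*8 = ((-5 + 1/(-5 + 2)) + 5)*8 = ((-5 + 1/(-3)) + 5)*8 = ((-5 - ⅓) + 5)*8 = (-16/3 + 5)*8 = -⅓*8 = -8/3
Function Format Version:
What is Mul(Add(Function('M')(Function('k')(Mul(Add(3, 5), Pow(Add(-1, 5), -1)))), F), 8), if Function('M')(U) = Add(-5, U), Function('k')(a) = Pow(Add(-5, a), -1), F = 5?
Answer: Rational(-8, 3) ≈ -2.6667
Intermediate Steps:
Mul(Add(Function('M')(Function('k')(Mul(Add(3, 5), Pow(Add(-1, 5), -1)))), F), 8) = Mul(Add(Add(-5, Pow(Add(-5, Mul(Add(3, 5), Pow(Add(-1, 5), -1))), -1)), 5), 8) = Mul(Add(Add(-5, Pow(Add(-5, Mul(8, Pow(4, -1))), -1)), 5), 8) = Mul(Add(Add(-5, Pow(Add(-5, Mul(8, Rational(1, 4))), -1)), 5), 8) = Mul(Add(Add(-5, Pow(Add(-5, 2), -1)), 5), 8) = Mul(Add(Add(-5, Pow(-3, -1)), 5), 8) = Mul(Add(Add(-5, Rational(-1, 3)), 5), 8) = Mul(Add(Rational(-16, 3), 5), 8) = Mul(Rational(-1, 3), 8) = Rational(-8, 3)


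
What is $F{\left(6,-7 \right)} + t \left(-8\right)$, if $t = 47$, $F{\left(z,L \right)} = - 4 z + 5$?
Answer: $-395$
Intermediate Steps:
$F{\left(z,L \right)} = 5 - 4 z$
$F{\left(6,-7 \right)} + t \left(-8\right) = \left(5 - 24\right) + 47 \left(-8\right) = \left(5 - 24\right) - 376 = -19 - 376 = -395$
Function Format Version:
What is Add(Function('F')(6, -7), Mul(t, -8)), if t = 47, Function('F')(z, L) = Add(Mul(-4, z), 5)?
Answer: -395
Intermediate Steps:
Function('F')(z, L) = Add(5, Mul(-4, z))
Add(Function('F')(6, -7), Mul(t, -8)) = Add(Add(5, Mul(-4, 6)), Mul(47, -8)) = Add(Add(5, -24), -376) = Add(-19, -376) = -395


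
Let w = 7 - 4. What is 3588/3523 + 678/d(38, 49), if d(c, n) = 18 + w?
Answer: 63178/1897 ≈ 33.304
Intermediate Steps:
w = 3
d(c, n) = 21 (d(c, n) = 18 + 3 = 21)
3588/3523 + 678/d(38, 49) = 3588/3523 + 678/21 = 3588*(1/3523) + 678*(1/21) = 276/271 + 226/7 = 63178/1897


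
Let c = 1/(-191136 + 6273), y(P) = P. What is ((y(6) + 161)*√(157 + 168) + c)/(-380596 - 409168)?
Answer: 1/145998142332 - 835*√13/789764 ≈ -0.0038121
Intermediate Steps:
c = -1/184863 (c = 1/(-184863) = -1/184863 ≈ -5.4094e-6)
((y(6) + 161)*√(157 + 168) + c)/(-380596 - 409168) = ((6 + 161)*√(157 + 168) - 1/184863)/(-380596 - 409168) = (167*√325 - 1/184863)/(-789764) = (167*(5*√13) - 1/184863)*(-1/789764) = (835*√13 - 1/184863)*(-1/789764) = (-1/184863 + 835*√13)*(-1/789764) = 1/145998142332 - 835*√13/789764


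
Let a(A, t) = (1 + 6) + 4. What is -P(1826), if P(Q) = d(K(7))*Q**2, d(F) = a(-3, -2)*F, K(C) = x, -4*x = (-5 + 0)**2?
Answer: 229231475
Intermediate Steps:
a(A, t) = 11 (a(A, t) = 7 + 4 = 11)
x = -25/4 (x = -(-5 + 0)**2/4 = -1/4*(-5)**2 = -1/4*25 = -25/4 ≈ -6.2500)
K(C) = -25/4
d(F) = 11*F
P(Q) = -275*Q**2/4 (P(Q) = (11*(-25/4))*Q**2 = -275*Q**2/4)
-P(1826) = -(-275)*1826**2/4 = -(-275)*3334276/4 = -1*(-229231475) = 229231475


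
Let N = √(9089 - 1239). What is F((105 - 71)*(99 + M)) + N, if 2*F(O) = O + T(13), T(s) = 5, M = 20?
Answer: 4051/2 + 5*√314 ≈ 2114.1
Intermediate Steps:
F(O) = 5/2 + O/2 (F(O) = (O + 5)/2 = (5 + O)/2 = 5/2 + O/2)
N = 5*√314 (N = √7850 = 5*√314 ≈ 88.600)
F((105 - 71)*(99 + M)) + N = (5/2 + ((105 - 71)*(99 + 20))/2) + 5*√314 = (5/2 + (34*119)/2) + 5*√314 = (5/2 + (½)*4046) + 5*√314 = (5/2 + 2023) + 5*√314 = 4051/2 + 5*√314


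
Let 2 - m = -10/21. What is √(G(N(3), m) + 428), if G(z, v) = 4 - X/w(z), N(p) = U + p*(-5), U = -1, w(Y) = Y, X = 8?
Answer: √1730/2 ≈ 20.797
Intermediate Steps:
N(p) = -1 - 5*p (N(p) = -1 + p*(-5) = -1 - 5*p)
m = 52/21 (m = 2 - (-10)/21 = 2 - 1*(-10/21) = 2 + 10/21 = 52/21 ≈ 2.4762)
G(z, v) = 4 - 8/z
√(G(N(3), m) + 428) = √((4 - 8/(-1 - 5*3)) + 428) = √((4 - 8/(-1 - 15)) + 428) = √((4 - 8/(-16)) + 428) = √((4 - 8*(-1/16)) + 428) = √((4 + ½) + 428) = √(9/2 + 428) = √(865/2) = √1730/2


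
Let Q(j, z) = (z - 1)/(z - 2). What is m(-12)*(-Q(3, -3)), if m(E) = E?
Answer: 48/5 ≈ 9.6000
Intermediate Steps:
Q(j, z) = (-1 + z)/(-2 + z)
m(-12)*(-Q(3, -3)) = -(-12)*(-1 - 3)/(-2 - 3) = -(-12)*-4/(-5) = -(-12)*(-⅕*(-4)) = -(-12)*4/5 = -12*(-⅘) = 48/5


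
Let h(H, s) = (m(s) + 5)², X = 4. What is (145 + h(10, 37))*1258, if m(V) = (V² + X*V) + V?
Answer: 3057727508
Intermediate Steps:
m(V) = V² + 5*V (m(V) = (V² + 4*V) + V = V² + 5*V)
h(H, s) = (5 + s*(5 + s))² (h(H, s) = (s*(5 + s) + 5)² = (5 + s*(5 + s))²)
(145 + h(10, 37))*1258 = (145 + (5 + 37*(5 + 37))²)*1258 = (145 + (5 + 37*42)²)*1258 = (145 + (5 + 1554)²)*1258 = (145 + 1559²)*1258 = (145 + 2430481)*1258 = 2430626*1258 = 3057727508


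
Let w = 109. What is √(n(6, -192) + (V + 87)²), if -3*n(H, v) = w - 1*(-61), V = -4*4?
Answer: √44859/3 ≈ 70.600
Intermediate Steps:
V = -16
n(H, v) = -170/3 (n(H, v) = -(109 - 1*(-61))/3 = -(109 + 61)/3 = -⅓*170 = -170/3)
√(n(6, -192) + (V + 87)²) = √(-170/3 + (-16 + 87)²) = √(-170/3 + 71²) = √(-170/3 + 5041) = √(14953/3) = √44859/3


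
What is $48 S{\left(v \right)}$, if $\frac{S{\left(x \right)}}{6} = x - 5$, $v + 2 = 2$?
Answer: $-1440$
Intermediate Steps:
$v = 0$ ($v = -2 + 2 = 0$)
$S{\left(x \right)} = -30 + 6 x$ ($S{\left(x \right)} = 6 \left(x - 5\right) = 6 \left(-5 + x\right) = -30 + 6 x$)
$48 S{\left(v \right)} = 48 \left(-30 + 6 \cdot 0\right) = 48 \left(-30 + 0\right) = 48 \left(-30\right) = -1440$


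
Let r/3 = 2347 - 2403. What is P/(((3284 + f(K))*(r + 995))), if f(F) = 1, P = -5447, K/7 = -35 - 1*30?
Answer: -5447/2716695 ≈ -0.0020050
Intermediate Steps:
K = -455 (K = 7*(-35 - 1*30) = 7*(-35 - 30) = 7*(-65) = -455)
r = -168 (r = 3*(2347 - 2403) = 3*(-56) = -168)
P/(((3284 + f(K))*(r + 995))) = -5447*1/((-168 + 995)*(3284 + 1)) = -5447/(3285*827) = -5447/2716695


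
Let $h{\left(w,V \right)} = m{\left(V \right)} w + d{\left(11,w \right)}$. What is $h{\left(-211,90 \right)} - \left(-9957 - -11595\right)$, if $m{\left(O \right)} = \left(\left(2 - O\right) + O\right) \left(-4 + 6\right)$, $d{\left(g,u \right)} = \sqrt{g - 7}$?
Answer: $-2480$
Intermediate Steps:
$d{\left(g,u \right)} = \sqrt{-7 + g}$
$m{\left(O \right)} = 4$ ($m{\left(O \right)} = 2 \cdot 2 = 4$)
$h{\left(w,V \right)} = 2 + 4 w$ ($h{\left(w,V \right)} = 4 w + \sqrt{-7 + 11} = 4 w + \sqrt{4} = 4 w + 2 = 2 + 4 w$)
$h{\left(-211,90 \right)} - \left(-9957 - -11595\right) = \left(2 + 4 \left(-211\right)\right) - \left(-9957 - -11595\right) = \left(2 - 844\right) - \left(-9957 + 11595\right) = -842 - 1638 = -2480$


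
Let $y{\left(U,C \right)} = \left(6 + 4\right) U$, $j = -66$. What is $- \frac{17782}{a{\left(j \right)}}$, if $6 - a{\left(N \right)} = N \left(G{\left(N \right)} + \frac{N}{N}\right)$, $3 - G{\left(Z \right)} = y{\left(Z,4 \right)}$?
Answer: $- \frac{8891}{21915} \approx -0.4057$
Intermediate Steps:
$y{\left(U,C \right)} = 10 U$
$G{\left(Z \right)} = 3 - 10 Z$
$a{\left(N \right)} = 6 - N \left(4 - 10 N\right)$ ($a{\left(N \right)} = 6 - N \left(\left(3 - 10 N\right) + \frac{N}{N}\right) = 6 - N \left(\left(3 - 10 N\right) + 1\right) = 6 - N \left(4 - 10 N\right)$)
$- \frac{17782}{a{\left(j \right)}} = - \frac{17782}{6 - -66 - 66 \left(-3 + 10 \left(-66\right)\right)} = - \frac{17782}{6 + 66 - 66 \left(-3 - 660\right)} = - \frac{17782}{6 + 66 - -43758} = - \frac{17782}{6 + 66 + 43758} = - \frac{17782}{43830} = \left(-17782\right) \frac{1}{43830} = - \frac{8891}{21915}$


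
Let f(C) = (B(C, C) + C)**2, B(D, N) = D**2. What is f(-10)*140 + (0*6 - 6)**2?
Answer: 1134036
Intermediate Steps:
f(C) = (C + C**2)**2 (f(C) = (C**2 + C)**2 = (C + C**2)**2)
f(-10)*140 + (0*6 - 6)**2 = ((-10)**2*(1 - 10)**2)*140 + (0*6 - 6)**2 = (100*(-9)**2)*140 + (0 - 6)**2 = (100*81)*140 + (-6)**2 = 8100*140 + 36 = 1134000 + 36 = 1134036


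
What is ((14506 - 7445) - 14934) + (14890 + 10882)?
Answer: 17899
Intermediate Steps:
((14506 - 7445) - 14934) + (14890 + 10882) = (7061 - 14934) + 25772 = -7873 + 25772 = 17899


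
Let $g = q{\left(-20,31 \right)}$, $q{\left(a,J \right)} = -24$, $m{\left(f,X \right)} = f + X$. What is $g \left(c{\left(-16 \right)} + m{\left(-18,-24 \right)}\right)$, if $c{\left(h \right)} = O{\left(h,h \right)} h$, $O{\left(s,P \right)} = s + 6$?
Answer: $-2832$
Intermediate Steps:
$O{\left(s,P \right)} = 6 + s$
$m{\left(f,X \right)} = X + f$
$g = -24$
$c{\left(h \right)} = h \left(6 + h\right)$ ($c{\left(h \right)} = \left(6 + h\right) h = h \left(6 + h\right)$)
$g \left(c{\left(-16 \right)} + m{\left(-18,-24 \right)}\right) = - 24 \left(- 16 \left(6 - 16\right) - 42\right) = - 24 \left(\left(-16\right) \left(-10\right) - 42\right) = - 24 \left(160 - 42\right) = \left(-24\right) 118 = -2832$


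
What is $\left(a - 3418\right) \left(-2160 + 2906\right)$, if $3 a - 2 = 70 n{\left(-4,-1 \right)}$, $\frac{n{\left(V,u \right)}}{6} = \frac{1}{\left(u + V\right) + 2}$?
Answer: $-2584144$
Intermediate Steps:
$n{\left(V,u \right)} = \frac{6}{2 + V + u}$ ($n{\left(V,u \right)} = \frac{6}{\left(u + V\right) + 2} = \frac{6}{\left(V + u\right) + 2} = \frac{6}{2 + V + u}$)
$a = -46$ ($a = \frac{2}{3} + \frac{70 \frac{6}{2 - 4 - 1}}{3} = \frac{2}{3} + \frac{70 \frac{6}{-3}}{3} = \frac{2}{3} + \frac{70 \cdot 6 \left(- \frac{1}{3}\right)}{3} = \frac{2}{3} + \frac{70 \left(-2\right)}{3} = \frac{2}{3} + \frac{1}{3} \left(-140\right) = \frac{2}{3} - \frac{140}{3} = -46$)
$\left(a - 3418\right) \left(-2160 + 2906\right) = \left(-46 - 3418\right) \left(-2160 + 2906\right) = \left(-3464\right) 746 = -2584144$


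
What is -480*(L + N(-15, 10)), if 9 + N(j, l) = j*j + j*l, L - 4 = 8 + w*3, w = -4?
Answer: -31680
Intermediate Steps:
L = 0 (L = 4 + (8 - 4*3) = 4 + (8 - 12) = 4 - 4 = 0)
N(j, l) = -9 + j**2 + j*l (N(j, l) = -9 + (j*j + j*l) = -9 + (j**2 + j*l) = -9 + j**2 + j*l)
-480*(L + N(-15, 10)) = -480*(0 + (-9 + (-15)**2 - 15*10)) = -480*(0 + (-9 + 225 - 150)) = -480*(0 + 66) = -480*66 = -31680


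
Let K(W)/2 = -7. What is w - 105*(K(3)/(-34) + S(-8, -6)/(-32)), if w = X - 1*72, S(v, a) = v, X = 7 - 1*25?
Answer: -10845/68 ≈ -159.49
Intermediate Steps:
X = -18 (X = 7 - 25 = -18)
K(W) = -14 (K(W) = 2*(-7) = -14)
w = -90 (w = -18 - 1*72 = -18 - 72 = -90)
w - 105*(K(3)/(-34) + S(-8, -6)/(-32)) = -90 - 105*(-14/(-34) - 8/(-32)) = -90 - 105*(-14*(-1/34) - 8*(-1/32)) = -90 - 105*(7/17 + 1/4) = -90 - 105*45/68 = -90 - 4725/68 = -10845/68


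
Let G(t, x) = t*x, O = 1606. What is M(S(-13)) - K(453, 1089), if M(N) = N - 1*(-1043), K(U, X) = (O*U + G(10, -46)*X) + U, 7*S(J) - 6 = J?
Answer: -225989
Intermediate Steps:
S(J) = 6/7 + J/7
K(U, X) = -460*X + 1607*U (K(U, X) = (1606*U + (10*(-46))*X) + U = (1606*U - 460*X) + U = (-460*X + 1606*U) + U = -460*X + 1607*U)
M(N) = 1043 + N (M(N) = N + 1043 = 1043 + N)
M(S(-13)) - K(453, 1089) = (1043 + (6/7 + (⅐)*(-13))) - (-460*1089 + 1607*453) = (1043 + (6/7 - 13/7)) - (-500940 + 727971) = (1043 - 1) - 1*227031 = 1042 - 227031 = -225989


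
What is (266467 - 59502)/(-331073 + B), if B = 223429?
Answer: -206965/107644 ≈ -1.9227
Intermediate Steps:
(266467 - 59502)/(-331073 + B) = (266467 - 59502)/(-331073 + 223429) = 206965/(-107644) = 206965*(-1/107644) = -206965/107644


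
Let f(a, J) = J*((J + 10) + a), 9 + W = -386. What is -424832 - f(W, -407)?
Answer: -747176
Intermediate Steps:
W = -395 (W = -9 - 386 = -395)
f(a, J) = J*(10 + J + a) (f(a, J) = J*((10 + J) + a) = J*(10 + J + a))
-424832 - f(W, -407) = -424832 - (-407)*(10 - 407 - 395) = -424832 - (-407)*(-792) = -424832 - 1*322344 = -424832 - 322344 = -747176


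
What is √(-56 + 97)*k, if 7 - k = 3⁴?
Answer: -74*√41 ≈ -473.83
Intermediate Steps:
k = -74 (k = 7 - 1*3⁴ = 7 - 1*81 = 7 - 81 = -74)
√(-56 + 97)*k = √(-56 + 97)*(-74) = √41*(-74) = -74*√41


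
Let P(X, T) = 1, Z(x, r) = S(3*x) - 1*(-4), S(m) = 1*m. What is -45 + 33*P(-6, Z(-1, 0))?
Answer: -12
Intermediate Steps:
S(m) = m
Z(x, r) = 4 + 3*x (Z(x, r) = 3*x - 1*(-4) = 3*x + 4 = 4 + 3*x)
-45 + 33*P(-6, Z(-1, 0)) = -45 + 33*1 = -45 + 33 = -12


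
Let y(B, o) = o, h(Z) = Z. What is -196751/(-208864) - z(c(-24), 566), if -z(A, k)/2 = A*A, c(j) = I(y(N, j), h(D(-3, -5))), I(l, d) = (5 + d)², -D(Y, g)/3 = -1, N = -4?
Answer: 1711210639/208864 ≈ 8192.9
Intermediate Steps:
D(Y, g) = 3 (D(Y, g) = -3*(-1) = 3)
c(j) = 64 (c(j) = (5 + 3)² = 8² = 64)
z(A, k) = -2*A² (z(A, k) = -2*A*A = -2*A²)
-196751/(-208864) - z(c(-24), 566) = -196751/(-208864) - (-2)*64² = -196751*(-1/208864) - (-2)*4096 = 196751/208864 - 1*(-8192) = 196751/208864 + 8192 = 1711210639/208864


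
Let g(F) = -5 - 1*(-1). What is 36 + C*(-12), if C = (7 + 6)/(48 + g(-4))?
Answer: 357/11 ≈ 32.455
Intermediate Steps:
g(F) = -4 (g(F) = -5 + 1 = -4)
C = 13/44 (C = (7 + 6)/(48 - 4) = 13/44 ≈ 0.29545)
36 + C*(-12) = 36 + (13/44)*(-12) = 36 - 39/11 = 357/11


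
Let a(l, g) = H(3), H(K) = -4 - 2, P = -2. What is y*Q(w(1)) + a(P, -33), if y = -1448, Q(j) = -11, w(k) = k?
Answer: 15922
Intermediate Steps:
H(K) = -6
a(l, g) = -6
y*Q(w(1)) + a(P, -33) = -1448*(-11) - 6 = 15928 - 6 = 15922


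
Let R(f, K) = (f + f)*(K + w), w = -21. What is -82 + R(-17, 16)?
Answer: 88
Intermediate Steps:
R(f, K) = 2*f*(-21 + K) (R(f, K) = (f + f)*(K - 21) = (2*f)*(-21 + K) = 2*f*(-21 + K))
-82 + R(-17, 16) = -82 + 2*(-17)*(-21 + 16) = -82 + 2*(-17)*(-5) = -82 + 170 = 88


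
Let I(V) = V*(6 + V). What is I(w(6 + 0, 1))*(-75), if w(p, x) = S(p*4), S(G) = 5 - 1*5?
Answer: 0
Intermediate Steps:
S(G) = 0 (S(G) = 5 - 5 = 0)
w(p, x) = 0
I(w(6 + 0, 1))*(-75) = (0*(6 + 0))*(-75) = (0*6)*(-75) = 0*(-75) = 0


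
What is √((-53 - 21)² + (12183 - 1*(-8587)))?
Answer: √26246 ≈ 162.01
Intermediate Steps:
√((-53 - 21)² + (12183 - 1*(-8587))) = √((-74)² + (12183 + 8587)) = √(5476 + 20770) = √26246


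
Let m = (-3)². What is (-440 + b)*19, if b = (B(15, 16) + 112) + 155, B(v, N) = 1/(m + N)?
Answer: -82156/25 ≈ -3286.2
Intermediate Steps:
m = 9
B(v, N) = 1/(9 + N)
b = 6676/25 (b = (1/(9 + 16) + 112) + 155 = (1/25 + 112) + 155 = 2801/25 + 155 = 6676/25 ≈ 267.04)
(-440 + b)*19 = (-440 + 6676/25)*19 = -4324/25*19 = -82156/25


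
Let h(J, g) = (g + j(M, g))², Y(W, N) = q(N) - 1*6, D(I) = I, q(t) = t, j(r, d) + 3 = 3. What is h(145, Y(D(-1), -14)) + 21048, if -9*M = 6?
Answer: 21448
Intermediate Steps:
M = -⅔ (M = -⅑*6 = -⅔ ≈ -0.66667)
j(r, d) = 0 (j(r, d) = -3 + 3 = 0)
Y(W, N) = -6 + N (Y(W, N) = N - 1*6 = N - 6 = -6 + N)
h(J, g) = g² (h(J, g) = (g + 0)² = g²)
h(145, Y(D(-1), -14)) + 21048 = (-6 - 14)² + 21048 = (-20)² + 21048 = 400 + 21048 = 21448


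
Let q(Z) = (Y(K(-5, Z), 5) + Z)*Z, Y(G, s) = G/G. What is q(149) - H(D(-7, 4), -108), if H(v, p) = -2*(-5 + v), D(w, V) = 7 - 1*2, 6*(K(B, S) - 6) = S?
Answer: 22350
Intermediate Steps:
K(B, S) = 6 + S/6
D(w, V) = 5 (D(w, V) = 7 - 2 = 5)
H(v, p) = 10 - 2*v
Y(G, s) = 1
q(Z) = Z*(1 + Z) (q(Z) = (1 + Z)*Z = Z*(1 + Z))
q(149) - H(D(-7, 4), -108) = 149*(1 + 149) - (10 - 2*5) = 149*150 - (10 - 10) = 22350 - 1*0 = 22350 + 0 = 22350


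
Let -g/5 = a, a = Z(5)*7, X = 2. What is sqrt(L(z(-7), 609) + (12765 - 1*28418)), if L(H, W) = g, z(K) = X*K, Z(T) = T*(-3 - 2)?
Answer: 3*I*sqrt(1642) ≈ 121.56*I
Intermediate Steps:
Z(T) = -5*T (Z(T) = T*(-5) = -5*T)
z(K) = 2*K
a = -175 (a = -5*5*7 = -25*7 = -175)
g = 875 (g = -5*(-175) = 875)
L(H, W) = 875
sqrt(L(z(-7), 609) + (12765 - 1*28418)) = sqrt(875 + (12765 - 1*28418)) = sqrt(875 + (12765 - 28418)) = sqrt(875 - 15653) = sqrt(-14778) = 3*I*sqrt(1642)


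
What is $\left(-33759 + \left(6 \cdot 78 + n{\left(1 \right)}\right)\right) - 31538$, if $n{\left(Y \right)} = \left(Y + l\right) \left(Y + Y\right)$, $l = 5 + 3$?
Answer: $-64811$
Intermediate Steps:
$l = 8$
$n{\left(Y \right)} = 2 Y \left(8 + Y\right)$ ($n{\left(Y \right)} = \left(Y + 8\right) \left(Y + Y\right) = \left(8 + Y\right) 2 Y = 2 Y \left(8 + Y\right)$)
$\left(-33759 + \left(6 \cdot 78 + n{\left(1 \right)}\right)\right) - 31538 = \left(-33759 + \left(6 \cdot 78 + 2 \cdot 1 \left(8 + 1\right)\right)\right) - 31538 = \left(-33759 + \left(468 + 2 \cdot 1 \cdot 9\right)\right) - 31538 = \left(-33759 + \left(468 + 18\right)\right) - 31538 = \left(-33759 + 486\right) - 31538 = -33273 - 31538 = -64811$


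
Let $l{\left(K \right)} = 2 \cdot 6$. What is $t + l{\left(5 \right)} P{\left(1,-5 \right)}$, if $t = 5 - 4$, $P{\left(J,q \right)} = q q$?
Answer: $301$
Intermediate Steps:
$P{\left(J,q \right)} = q^{2}$
$l{\left(K \right)} = 12$
$t = 1$
$t + l{\left(5 \right)} P{\left(1,-5 \right)} = 1 + 12 \left(-5\right)^{2} = 1 + 12 \cdot 25 = 1 + 300 = 301$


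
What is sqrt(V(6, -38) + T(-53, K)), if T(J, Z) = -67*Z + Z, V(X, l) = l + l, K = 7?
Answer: I*sqrt(538) ≈ 23.195*I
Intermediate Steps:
V(X, l) = 2*l
T(J, Z) = -66*Z
sqrt(V(6, -38) + T(-53, K)) = sqrt(2*(-38) - 66*7) = sqrt(-76 - 462) = sqrt(-538) = I*sqrt(538)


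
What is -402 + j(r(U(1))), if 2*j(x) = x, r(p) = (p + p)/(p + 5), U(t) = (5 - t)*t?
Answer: -3614/9 ≈ -401.56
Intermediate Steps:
U(t) = t*(5 - t)
r(p) = 2*p/(5 + p) (r(p) = (2*p)/(5 + p) = 2*p/(5 + p))
j(x) = x/2
-402 + j(r(U(1))) = -402 + (2*(1*(5 - 1*1))/(5 + 1*(5 - 1*1)))/2 = -402 + (2*(1*(5 - 1))/(5 + 1*(5 - 1)))/2 = -402 + (2*(1*4)/(5 + 1*4))/2 = -402 + (2*4/(5 + 4))/2 = -402 + (2*4/9)/2 = -402 + (2*4*(⅑))/2 = -402 + (½)*(8/9) = -402 + 4/9 = -3614/9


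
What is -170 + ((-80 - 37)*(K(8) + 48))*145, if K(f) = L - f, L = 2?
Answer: -712700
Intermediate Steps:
K(f) = 2 - f
-170 + ((-80 - 37)*(K(8) + 48))*145 = -170 + ((-80 - 37)*((2 - 1*8) + 48))*145 = -170 - 117*((2 - 8) + 48)*145 = -170 - 117*(-6 + 48)*145 = -170 - 117*42*145 = -170 - 4914*145 = -170 - 712530 = -712700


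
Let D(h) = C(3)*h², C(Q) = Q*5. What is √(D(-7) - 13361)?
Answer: I*√12626 ≈ 112.37*I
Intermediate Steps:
C(Q) = 5*Q
D(h) = 15*h² (D(h) = (5*3)*h² = 15*h²)
√(D(-7) - 13361) = √(15*(-7)² - 13361) = √(15*49 - 13361) = √(735 - 13361) = √(-12626) = I*√12626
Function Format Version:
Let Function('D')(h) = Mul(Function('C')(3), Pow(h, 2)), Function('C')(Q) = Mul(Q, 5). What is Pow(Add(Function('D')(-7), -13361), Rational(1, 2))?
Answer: Mul(I, Pow(12626, Rational(1, 2))) ≈ Mul(112.37, I)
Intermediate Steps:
Function('C')(Q) = Mul(5, Q)
Function('D')(h) = Mul(15, Pow(h, 2)) (Function('D')(h) = Mul(Mul(5, 3), Pow(h, 2)) = Mul(15, Pow(h, 2)))
Pow(Add(Function('D')(-7), -13361), Rational(1, 2)) = Pow(Add(Mul(15, Pow(-7, 2)), -13361), Rational(1, 2)) = Pow(Add(Mul(15, 49), -13361), Rational(1, 2)) = Pow(Add(735, -13361), Rational(1, 2)) = Pow(-12626, Rational(1, 2)) = Mul(I, Pow(12626, Rational(1, 2)))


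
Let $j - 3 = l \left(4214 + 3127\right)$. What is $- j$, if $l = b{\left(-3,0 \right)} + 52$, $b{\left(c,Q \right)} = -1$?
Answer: $-374394$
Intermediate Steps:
$l = 51$ ($l = -1 + 52 = 51$)
$j = 374394$ ($j = 3 + 51 \left(4214 + 3127\right) = 3 + 51 \cdot 7341 = 3 + 374391 = 374394$)
$- j = \left(-1\right) 374394 = -374394$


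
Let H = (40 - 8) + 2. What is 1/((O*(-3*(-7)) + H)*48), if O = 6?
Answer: 1/7680 ≈ 0.00013021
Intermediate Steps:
H = 34 (H = 32 + 2 = 34)
1/((O*(-3*(-7)) + H)*48) = 1/((6*(-3*(-7)) + 34)*48) = 1/((6*21 + 34)*48) = 1/((126 + 34)*48) = 1/(160*48) = 1/7680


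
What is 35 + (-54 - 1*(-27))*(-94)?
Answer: 2573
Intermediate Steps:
35 + (-54 - 1*(-27))*(-94) = 35 + (-54 + 27)*(-94) = 35 - 27*(-94) = 35 + 2538 = 2573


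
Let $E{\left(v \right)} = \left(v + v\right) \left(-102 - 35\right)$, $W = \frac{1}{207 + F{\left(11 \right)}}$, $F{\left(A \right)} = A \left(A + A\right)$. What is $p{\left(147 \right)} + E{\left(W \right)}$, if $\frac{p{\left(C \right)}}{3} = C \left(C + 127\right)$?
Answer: $\frac{54254192}{449} \approx 1.2083 \cdot 10^{5}$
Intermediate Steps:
$p{\left(C \right)} = 3 C \left(127 + C\right)$ ($p{\left(C \right)} = 3 C \left(C + 127\right) = 3 C \left(127 + C\right)$)
$F{\left(A \right)} = 2 A^{2}$ ($F{\left(A \right)} = A 2 A = 2 A^{2}$)
$W = \frac{1}{449}$ ($W = \frac{1}{207 + 2 \cdot 11^{2}} = \frac{1}{207 + 2 \cdot 121} = \frac{1}{207 + 242} = \frac{1}{449} \approx 0.0022272$)
$E{\left(v \right)} = - 274 v$ ($E{\left(v \right)} = 2 v \left(-137\right) = - 274 v$)
$p{\left(147 \right)} + E{\left(W \right)} = 3 \cdot 147 \left(127 + 147\right) - \frac{274}{449} = 3 \cdot 147 \cdot 274 - \frac{274}{449} = 120834 - \frac{274}{449} = \frac{54254192}{449}$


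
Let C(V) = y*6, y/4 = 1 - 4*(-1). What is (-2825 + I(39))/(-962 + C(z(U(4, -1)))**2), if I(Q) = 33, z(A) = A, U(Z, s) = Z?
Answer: -1396/6719 ≈ -0.20777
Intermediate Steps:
y = 20 (y = 4*(1 - 4*(-1)) = 4*(1 + 4) = 4*5 = 20)
C(V) = 120 (C(V) = 20*6 = 120)
(-2825 + I(39))/(-962 + C(z(U(4, -1)))**2) = (-2825 + 33)/(-962 + 120**2) = -2792/(-962 + 14400) = -2792/13438 = -2792*1/13438 = -1396/6719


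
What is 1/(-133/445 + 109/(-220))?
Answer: -19580/15553 ≈ -1.2589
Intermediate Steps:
1/(-133/445 + 109/(-220)) = 1/(-133*1/445 + 109*(-1/220)) = 1/(-133/445 - 109/220) = 1/(-15553/19580) = -19580/15553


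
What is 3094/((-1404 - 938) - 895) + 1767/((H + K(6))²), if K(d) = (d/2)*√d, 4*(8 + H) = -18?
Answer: 1440289934/41652969 + 2120400*√6/167281 ≈ 65.627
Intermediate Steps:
H = -25/2 (H = -8 + (¼)*(-18) = -8 - 9/2 = -25/2 ≈ -12.500)
K(d) = d^(3/2)/2 (K(d) = (d*(½))*√d = (d/2)*√d = d^(3/2)/2)
3094/((-1404 - 938) - 895) + 1767/((H + K(6))²) = 3094/((-1404 - 938) - 895) + 1767/((-25/2 + 6^(3/2)/2)²) = 3094/(-2342 - 895) + 1767/((-25/2 + (6*√6)/2)²) = 3094/(-3237) + 1767/((-25/2 + 3*√6)²) = 3094*(-1/3237) + 1767/(-25/2 + 3*√6)² = -238/249 + 1767/(-25/2 + 3*√6)²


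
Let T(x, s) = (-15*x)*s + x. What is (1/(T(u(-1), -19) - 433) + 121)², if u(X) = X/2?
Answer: 4857393025/331776 ≈ 14641.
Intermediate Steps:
u(X) = X/2 (u(X) = X*(½) = X/2)
T(x, s) = x - 15*s*x (T(x, s) = -15*s*x + x = x - 15*s*x)
(1/(T(u(-1), -19) - 433) + 121)² = (1/(((½)*(-1))*(1 - 15*(-19)) - 433) + 121)² = (1/(-(1 + 285)/2 - 433) + 121)² = (1/(-½*286 - 433) + 121)² = (1/(-143 - 433) + 121)² = (1/(-576) + 121)² = (-1/576 + 121)² = (69695/576)² = 4857393025/331776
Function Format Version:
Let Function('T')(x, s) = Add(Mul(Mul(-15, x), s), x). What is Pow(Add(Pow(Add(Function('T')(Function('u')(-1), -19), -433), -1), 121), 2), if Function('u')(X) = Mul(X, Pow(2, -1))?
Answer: Rational(4857393025, 331776) ≈ 14641.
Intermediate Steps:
Function('u')(X) = Mul(Rational(1, 2), X) (Function('u')(X) = Mul(X, Rational(1, 2)) = Mul(Rational(1, 2), X))
Function('T')(x, s) = Add(x, Mul(-15, s, x)) (Function('T')(x, s) = Add(Mul(-15, s, x), x) = Add(x, Mul(-15, s, x)))
Pow(Add(Pow(Add(Function('T')(Function('u')(-1), -19), -433), -1), 121), 2) = Pow(Add(Pow(Add(Mul(Mul(Rational(1, 2), -1), Add(1, Mul(-15, -19))), -433), -1), 121), 2) = Pow(Add(Pow(Add(Mul(Rational(-1, 2), Add(1, 285)), -433), -1), 121), 2) = Pow(Add(Pow(Add(Mul(Rational(-1, 2), 286), -433), -1), 121), 2) = Pow(Add(Pow(Add(-143, -433), -1), 121), 2) = Pow(Add(Pow(-576, -1), 121), 2) = Pow(Add(Rational(-1, 576), 121), 2) = Pow(Rational(69695, 576), 2) = Rational(4857393025, 331776)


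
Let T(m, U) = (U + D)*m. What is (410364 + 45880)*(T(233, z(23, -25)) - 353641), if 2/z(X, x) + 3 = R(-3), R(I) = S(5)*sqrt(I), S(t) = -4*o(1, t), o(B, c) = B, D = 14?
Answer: 456244*(-1401516*sqrt(3) + 1051603*I)/(-3*I + 4*sqrt(3)) ≈ -1.5987e+11 + 2.5842e+7*I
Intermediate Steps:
S(t) = -4 (S(t) = -4*1 = -4)
R(I) = -4*sqrt(I)
z(X, x) = 2/(-3 - 4*I*sqrt(3))
T(m, U) = m*(14 + U) (T(m, U) = (U + 14)*m = (14 + U)*m = m*(14 + U))
(410364 + 45880)*(T(233, z(23, -25)) - 353641) = (410364 + 45880)*(233*(14 + (-2/19 + 8*I*sqrt(3)/57)) - 353641) = 456244*(233*(264/19 + 8*I*sqrt(3)/57) - 353641) = 456244*((61512/19 + 1864*I*sqrt(3)/57) - 353641) = 456244*(-6657667/19 + 1864*I*sqrt(3)/57) = -3037520622748/19 + 850438816*I*sqrt(3)/57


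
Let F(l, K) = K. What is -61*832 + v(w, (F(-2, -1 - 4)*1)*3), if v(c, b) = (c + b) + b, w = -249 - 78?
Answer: -51109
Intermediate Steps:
w = -327
v(c, b) = c + 2*b (v(c, b) = (b + c) + b = c + 2*b)
-61*832 + v(w, (F(-2, -1 - 4)*1)*3) = -61*832 + (-327 + 2*(((-1 - 4)*1)*3)) = -50752 + (-327 + 2*(-5*1*3)) = -50752 + (-327 + 2*(-5*3)) = -50752 + (-327 + 2*(-15)) = -50752 + (-327 - 30) = -50752 - 357 = -51109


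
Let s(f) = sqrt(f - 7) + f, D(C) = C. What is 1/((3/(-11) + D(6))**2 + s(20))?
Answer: 773069/40628988 - 14641*sqrt(13)/40628988 ≈ 0.017728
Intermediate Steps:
s(f) = f + sqrt(-7 + f) (s(f) = sqrt(-7 + f) + f = f + sqrt(-7 + f))
1/((3/(-11) + D(6))**2 + s(20)) = 1/((3/(-11) + 6)**2 + (20 + sqrt(-7 + 20))) = 1/((3*(-1/11) + 6)**2 + (20 + sqrt(13))) = 1/((-3/11 + 6)**2 + (20 + sqrt(13))) = 1/((63/11)**2 + (20 + sqrt(13))) = 1/(3969/121 + (20 + sqrt(13))) = 1/(6389/121 + sqrt(13))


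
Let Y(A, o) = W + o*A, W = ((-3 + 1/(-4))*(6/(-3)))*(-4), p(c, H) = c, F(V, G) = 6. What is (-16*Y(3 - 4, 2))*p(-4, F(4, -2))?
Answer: -1792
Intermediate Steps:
W = -26 (W = ((-3 - 1/4)*(6*(-1/3)))*(-4) = -13/4*(-2)*(-4) = (13/2)*(-4) = -26)
Y(A, o) = -26 + A*o (Y(A, o) = -26 + o*A = -26 + A*o)
(-16*Y(3 - 4, 2))*p(-4, F(4, -2)) = -16*(-26 + (3 - 4)*2)*(-4) = -16*(-26 - 1*2)*(-4) = -16*(-26 - 2)*(-4) = -16*(-28)*(-4) = 448*(-4) = -1792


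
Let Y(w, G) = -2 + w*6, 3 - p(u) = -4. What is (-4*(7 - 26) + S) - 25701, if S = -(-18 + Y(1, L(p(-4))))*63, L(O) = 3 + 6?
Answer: -24743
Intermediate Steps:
p(u) = 7 (p(u) = 3 - 1*(-4) = 3 + 4 = 7)
L(O) = 9
Y(w, G) = -2 + 6*w
S = 882 (S = -(-18 + (-2 + 6*1))*63 = -(-18 + (-2 + 6))*63 = -(-18 + 4)*63 = -(-14)*63 = -1*(-882) = 882)
(-4*(7 - 26) + S) - 25701 = (-4*(7 - 26) + 882) - 25701 = (-4*(-19) + 882) - 25701 = (76 + 882) - 25701 = 958 - 25701 = -24743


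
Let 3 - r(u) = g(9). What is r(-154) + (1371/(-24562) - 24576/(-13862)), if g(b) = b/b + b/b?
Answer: 462554677/170239222 ≈ 2.7171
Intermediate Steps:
g(b) = 2 (g(b) = 1 + 1 = 2)
r(u) = 1 (r(u) = 3 - 1*2 = 3 - 2 = 1)
r(-154) + (1371/(-24562) - 24576/(-13862)) = 1 + (1371/(-24562) - 24576/(-13862)) = 1 + (1371*(-1/24562) - 24576*(-1/13862)) = 1 + (-1371/24562 + 12288/6931) = 1 + 292315455/170239222 = 462554677/170239222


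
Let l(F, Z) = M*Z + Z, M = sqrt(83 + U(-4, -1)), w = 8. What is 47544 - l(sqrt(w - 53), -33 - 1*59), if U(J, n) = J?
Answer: 47636 + 92*sqrt(79) ≈ 48454.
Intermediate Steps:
M = sqrt(79) (M = sqrt(83 - 4) = sqrt(79) ≈ 8.8882)
l(F, Z) = Z + Z*sqrt(79) (l(F, Z) = sqrt(79)*Z + Z = Z*sqrt(79) + Z = Z + Z*sqrt(79))
47544 - l(sqrt(w - 53), -33 - 1*59) = 47544 - (-33 - 1*59)*(1 + sqrt(79)) = 47544 - (-33 - 59)*(1 + sqrt(79)) = 47544 - (-92)*(1 + sqrt(79)) = 47544 - (-92 - 92*sqrt(79)) = 47544 + (92 + 92*sqrt(79)) = 47636 + 92*sqrt(79)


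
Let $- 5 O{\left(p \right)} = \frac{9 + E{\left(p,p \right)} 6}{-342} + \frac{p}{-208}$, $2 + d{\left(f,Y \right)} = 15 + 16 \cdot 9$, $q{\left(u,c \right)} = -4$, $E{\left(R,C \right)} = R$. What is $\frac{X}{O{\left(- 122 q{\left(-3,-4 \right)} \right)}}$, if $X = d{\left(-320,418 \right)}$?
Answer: $\frac{581685}{8102} \approx 71.795$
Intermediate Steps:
$d{\left(f,Y \right)} = 157$ ($d{\left(f,Y \right)} = -2 + \left(15 + 16 \cdot 9\right) = -2 + \left(15 + 144\right) = -2 + 159 = 157$)
$O{\left(p \right)} = \frac{1}{190} + \frac{53 p}{11856}$ ($O{\left(p \right)} = - \frac{\frac{9 + p 6}{-342} + \frac{p}{-208}}{5} = - \frac{\left(9 + 6 p\right) \left(- \frac{1}{342}\right) + p \left(- \frac{1}{208}\right)}{5} = - \frac{\left(- \frac{1}{38} - \frac{p}{57}\right) - \frac{p}{208}}{5} = - \frac{- \frac{1}{38} - \frac{265 p}{11856}}{5} = \frac{1}{190} + \frac{53 p}{11856}$)
$X = 157$
$\frac{X}{O{\left(- 122 q{\left(-3,-4 \right)} \right)}} = \frac{157}{\frac{1}{190} + \frac{53 \left(\left(-122\right) \left(-4\right)\right)}{11856}} = \frac{157}{\frac{1}{190} + \frac{53}{11856} \cdot 488} = \frac{157}{\frac{1}{190} + \frac{3233}{1482}} = \frac{157}{\frac{8102}{3705}} = 157 \cdot \frac{3705}{8102} = \frac{581685}{8102}$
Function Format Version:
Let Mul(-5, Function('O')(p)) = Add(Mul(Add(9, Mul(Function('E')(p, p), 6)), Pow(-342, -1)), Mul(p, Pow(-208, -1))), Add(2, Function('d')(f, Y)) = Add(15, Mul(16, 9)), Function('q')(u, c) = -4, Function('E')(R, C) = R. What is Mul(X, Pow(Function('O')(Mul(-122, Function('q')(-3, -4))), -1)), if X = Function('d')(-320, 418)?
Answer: Rational(581685, 8102) ≈ 71.795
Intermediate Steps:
Function('d')(f, Y) = 157 (Function('d')(f, Y) = Add(-2, Add(15, Mul(16, 9))) = Add(-2, Add(15, 144)) = Add(-2, 159) = 157)
Function('O')(p) = Add(Rational(1, 190), Mul(Rational(53, 11856), p)) (Function('O')(p) = Mul(Rational(-1, 5), Add(Mul(Add(9, Mul(p, 6)), Pow(-342, -1)), Mul(p, Pow(-208, -1)))) = Mul(Rational(-1, 5), Add(Mul(Add(9, Mul(6, p)), Rational(-1, 342)), Mul(p, Rational(-1, 208)))) = Mul(Rational(-1, 5), Add(Add(Rational(-1, 38), Mul(Rational(-1, 57), p)), Mul(Rational(-1, 208), p))) = Mul(Rational(-1, 5), Add(Rational(-1, 38), Mul(Rational(-265, 11856), p))) = Add(Rational(1, 190), Mul(Rational(53, 11856), p)))
X = 157
Mul(X, Pow(Function('O')(Mul(-122, Function('q')(-3, -4))), -1)) = Mul(157, Pow(Add(Rational(1, 190), Mul(Rational(53, 11856), Mul(-122, -4))), -1)) = Mul(157, Pow(Add(Rational(1, 190), Mul(Rational(53, 11856), 488)), -1)) = Mul(157, Pow(Add(Rational(1, 190), Rational(3233, 1482)), -1)) = Mul(157, Pow(Rational(8102, 3705), -1)) = Mul(157, Rational(3705, 8102)) = Rational(581685, 8102)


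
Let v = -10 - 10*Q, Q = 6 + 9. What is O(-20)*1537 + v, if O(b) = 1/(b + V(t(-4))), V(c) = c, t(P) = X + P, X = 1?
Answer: -5217/23 ≈ -226.83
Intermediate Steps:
Q = 15
t(P) = 1 + P
v = -160 (v = -10 - 10*15 = -10 - 150 = -160)
O(b) = 1/(-3 + b) (O(b) = 1/(b + (1 - 4)) = 1/(b - 3) = 1/(-3 + b))
O(-20)*1537 + v = 1537/(-3 - 20) - 160 = 1537/(-23) - 160 = -1/23*1537 - 160 = -1537/23 - 160 = -5217/23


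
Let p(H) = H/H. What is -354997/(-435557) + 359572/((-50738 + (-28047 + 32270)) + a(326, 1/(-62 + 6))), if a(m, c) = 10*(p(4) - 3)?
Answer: -140094316209/20268644995 ≈ -6.9119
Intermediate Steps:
p(H) = 1
a(m, c) = -20 (a(m, c) = 10*(1 - 3) = 10*(-2) = -20)
-354997/(-435557) + 359572/((-50738 + (-28047 + 32270)) + a(326, 1/(-62 + 6))) = -354997/(-435557) + 359572/((-50738 + (-28047 + 32270)) - 20) = -354997*(-1/435557) + 359572/((-50738 + 4223) - 20) = 354997/435557 + 359572/(-46515 - 20) = 354997/435557 + 359572/(-46535) = 354997/435557 + 359572*(-1/46535) = 354997/435557 - 359572/46535 = -140094316209/20268644995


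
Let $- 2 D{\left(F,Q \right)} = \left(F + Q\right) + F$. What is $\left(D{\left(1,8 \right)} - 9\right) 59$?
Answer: $-826$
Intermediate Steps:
$D{\left(F,Q \right)} = - F - \frac{Q}{2}$ ($D{\left(F,Q \right)} = - \frac{\left(F + Q\right) + F}{2} = - \frac{Q + 2 F}{2} = - F - \frac{Q}{2}$)
$\left(D{\left(1,8 \right)} - 9\right) 59 = \left(\left(\left(-1\right) 1 - 4\right) - 9\right) 59 = \left(\left(-1 - 4\right) - 9\right) 59 = \left(-5 - 9\right) 59 = \left(-14\right) 59 = -826$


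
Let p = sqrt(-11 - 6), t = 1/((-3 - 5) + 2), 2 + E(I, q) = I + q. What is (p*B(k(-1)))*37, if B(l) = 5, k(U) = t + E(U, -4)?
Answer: 185*I*sqrt(17) ≈ 762.77*I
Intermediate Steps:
E(I, q) = -2 + I + q (E(I, q) = -2 + (I + q) = -2 + I + q)
t = -1/6 (t = 1/(-8 + 2) = 1/(-6) = -1/6 ≈ -0.16667)
k(U) = -37/6 + U (k(U) = -1/6 + (-2 + U - 4) = -1/6 + (-6 + U) = -37/6 + U)
p = I*sqrt(17) (p = sqrt(-17) = I*sqrt(17) ≈ 4.1231*I)
(p*B(k(-1)))*37 = ((I*sqrt(17))*5)*37 = (5*I*sqrt(17))*37 = 185*I*sqrt(17)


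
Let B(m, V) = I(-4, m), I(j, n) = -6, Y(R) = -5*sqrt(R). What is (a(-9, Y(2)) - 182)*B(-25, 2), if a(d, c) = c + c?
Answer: 1092 + 60*sqrt(2) ≈ 1176.9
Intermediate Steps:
B(m, V) = -6
a(d, c) = 2*c
(a(-9, Y(2)) - 182)*B(-25, 2) = (2*(-5*sqrt(2)) - 182)*(-6) = (-10*sqrt(2) - 182)*(-6) = (-182 - 10*sqrt(2))*(-6) = 1092 + 60*sqrt(2)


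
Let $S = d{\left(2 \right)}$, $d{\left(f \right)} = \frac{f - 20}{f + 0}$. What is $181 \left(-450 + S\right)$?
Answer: $-83079$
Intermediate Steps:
$d{\left(f \right)} = \frac{-20 + f}{f}$
$S = -9$ ($S = \frac{-20 + 2}{2} = \frac{1}{2} \left(-18\right) = -9$)
$181 \left(-450 + S\right) = 181 \left(-450 - 9\right) = 181 \left(-459\right) = -83079$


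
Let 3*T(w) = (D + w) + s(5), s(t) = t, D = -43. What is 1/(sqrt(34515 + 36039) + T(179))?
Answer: -47/68345 + sqrt(70554)/68345 ≈ 0.0031988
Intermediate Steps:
T(w) = -38/3 + w/3 (T(w) = ((-43 + w) + 5)/3 = (-38 + w)/3 = -38/3 + w/3)
1/(sqrt(34515 + 36039) + T(179)) = 1/(sqrt(34515 + 36039) + (-38/3 + (1/3)*179)) = 1/(sqrt(70554) + (-38/3 + 179/3)) = 1/(sqrt(70554) + 47) = 1/(47 + sqrt(70554))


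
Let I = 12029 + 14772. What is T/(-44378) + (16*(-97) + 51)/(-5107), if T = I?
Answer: -70261329/226638446 ≈ -0.31002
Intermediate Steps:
I = 26801
T = 26801
T/(-44378) + (16*(-97) + 51)/(-5107) = 26801/(-44378) + (16*(-97) + 51)/(-5107) = 26801*(-1/44378) + (-1552 + 51)*(-1/5107) = -26801/44378 - 1501*(-1/5107) = -26801/44378 + 1501/5107 = -70261329/226638446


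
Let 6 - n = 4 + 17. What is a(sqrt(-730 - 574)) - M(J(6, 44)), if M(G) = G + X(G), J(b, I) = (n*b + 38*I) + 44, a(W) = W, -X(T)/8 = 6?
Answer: -1578 + 2*I*sqrt(326) ≈ -1578.0 + 36.111*I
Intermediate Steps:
X(T) = -48 (X(T) = -8*6 = -48)
n = -15 (n = 6 - (4 + 17) = 6 - 1*21 = 6 - 21 = -15)
J(b, I) = 44 - 15*b + 38*I (J(b, I) = (-15*b + 38*I) + 44 = 44 - 15*b + 38*I)
M(G) = -48 + G (M(G) = G - 48 = -48 + G)
a(sqrt(-730 - 574)) - M(J(6, 44)) = sqrt(-730 - 574) - (-48 + (44 - 15*6 + 38*44)) = sqrt(-1304) - (-48 + (44 - 90 + 1672)) = 2*I*sqrt(326) - (-48 + 1626) = 2*I*sqrt(326) - 1*1578 = 2*I*sqrt(326) - 1578 = -1578 + 2*I*sqrt(326)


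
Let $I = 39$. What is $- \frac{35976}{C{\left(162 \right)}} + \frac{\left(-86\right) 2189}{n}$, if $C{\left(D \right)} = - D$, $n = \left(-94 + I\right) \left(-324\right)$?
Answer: $\frac{171323}{810} \approx 211.51$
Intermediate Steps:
$n = 17820$ ($n = \left(-94 + 39\right) \left(-324\right) = \left(-55\right) \left(-324\right) = 17820$)
$- \frac{35976}{C{\left(162 \right)}} + \frac{\left(-86\right) 2189}{n} = - \frac{35976}{\left(-1\right) 162} + \frac{\left(-86\right) 2189}{17820} = - \frac{35976}{-162} - \frac{8557}{810} = \left(-35976\right) \left(- \frac{1}{162}\right) - \frac{8557}{810} = \frac{5996}{27} - \frac{8557}{810} = \frac{171323}{810}$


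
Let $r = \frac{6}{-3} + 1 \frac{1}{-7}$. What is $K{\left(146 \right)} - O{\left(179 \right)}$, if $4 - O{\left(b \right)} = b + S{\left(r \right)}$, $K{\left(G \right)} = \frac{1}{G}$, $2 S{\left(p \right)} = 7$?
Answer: $\frac{13031}{73} \approx 178.51$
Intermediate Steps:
$r = - \frac{15}{7}$ ($r = 6 \left(- \frac{1}{3}\right) + 1 \left(- \frac{1}{7}\right) = -2 - \frac{1}{7} = - \frac{15}{7} \approx -2.1429$)
$S{\left(p \right)} = \frac{7}{2}$ ($S{\left(p \right)} = \frac{1}{2} \cdot 7 = \frac{7}{2}$)
$O{\left(b \right)} = \frac{1}{2} - b$ ($O{\left(b \right)} = 4 - \left(b + \frac{7}{2}\right) = 4 - \left(\frac{7}{2} + b\right) = \frac{1}{2} - b$)
$K{\left(146 \right)} - O{\left(179 \right)} = \frac{1}{146} - \left(\frac{1}{2} - 179\right) = \frac{1}{146} - - \frac{357}{2} = \frac{1}{146} + \frac{357}{2} = \frac{13031}{73}$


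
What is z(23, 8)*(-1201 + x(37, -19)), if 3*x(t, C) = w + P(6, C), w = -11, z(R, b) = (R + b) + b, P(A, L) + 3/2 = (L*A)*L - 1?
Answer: -37713/2 ≈ -18857.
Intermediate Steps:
P(A, L) = -5/2 + A*L² (P(A, L) = -3/2 + ((L*A)*L - 1) = -3/2 + ((A*L)*L - 1) = -3/2 + (A*L² - 1) = -3/2 + (-1 + A*L²) = -5/2 + A*L²)
z(R, b) = R + 2*b
x(t, C) = -9/2 + 2*C² (x(t, C) = (-11 + (-5/2 + 6*C²))/3 = (-27/2 + 6*C²)/3 = -9/2 + 2*C²)
z(23, 8)*(-1201 + x(37, -19)) = (23 + 2*8)*(-1201 + (-9/2 + 2*(-19)²)) = (23 + 16)*(-1201 + (-9/2 + 2*361)) = 39*(-1201 + (-9/2 + 722)) = 39*(-1201 + 1435/2) = 39*(-967/2) = -37713/2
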